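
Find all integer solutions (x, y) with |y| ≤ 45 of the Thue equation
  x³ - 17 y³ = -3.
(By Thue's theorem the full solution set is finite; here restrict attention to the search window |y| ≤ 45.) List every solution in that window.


The equation is x³ - 17y³ = -3. For fixed y, x³ = 17·y³ − 3, so a solution requires the RHS to be a perfect cube.
Strategy: iterate y from -45 to 45, compute RHS = 17·y³ − 3, and check whether it is a (positive or negative) perfect cube.
Check small values of y:
  y = 0: RHS = -3 is not a perfect cube.
  y = 1: RHS = 14 is not a perfect cube.
  y = -1: RHS = -20 is not a perfect cube.
  y = 2: RHS = 133 is not a perfect cube.
  y = -2: RHS = -139 is not a perfect cube.
  y = 3: RHS = 456 is not a perfect cube.
  y = -3: RHS = -462 is not a perfect cube.
Continuing the search up to |y| = 45 finds no solutions either.
No (x, y) in the scanned range satisfies the equation.

No integer solutions with |y| ≤ 45.


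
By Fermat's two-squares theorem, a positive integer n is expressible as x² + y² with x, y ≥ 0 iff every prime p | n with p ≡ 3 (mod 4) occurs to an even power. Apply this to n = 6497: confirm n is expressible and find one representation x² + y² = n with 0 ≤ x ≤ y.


Step 1: Factor n = 6497 = 73 · 89.
Step 2: Check the mod-4 condition on each prime factor: 73 ≡ 1 (mod 4), exponent 1; 89 ≡ 1 (mod 4), exponent 1.
All primes ≡ 3 (mod 4) appear to even exponent (or don't appear), so by the two-squares theorem n IS expressible as a sum of two squares.
Step 3: Build a representation. Here n = 73 · 89 is a product of primes ≡ 1 (mod 4). Each prime p ≡ 1 (mod 4) is itself a sum of two squares; find a² by testing p − a² for a perfect square:
  73: 73 − 1² = 72, 73 − 2² = 69, 73 − 3² = 64 = 8² ⇒ 73 = 3² + 8².
  89: 89 − 1² = 88, 89 − 2² = 85, 89 − 3² = 80, 89 − 4² = 73, 89 − 5² = 64 = 8² ⇒ 89 = 5² + 8².
  Combine using the Brahmagupta–Fibonacci identity (a² + b²)(c² + d²) = (ac − bd)² + (ad + bc)² = (ac + bd)² + (ad − bc)²:
  73 · 89 = 6497: from (3² + 8²)(5² + 8²), take (3·5 − 8·8, 3·8 + 8·5) = (15 − 64, 24 + 40) = (-49, 64); dropping signs (only squares matter) gives (49, 64); check 49² + 64² = 2401 + 4096 = 6497 ✓.
Step 4: Order so x ≤ y and verify: 49² + 64² = 2401 + 4096 = 6497 = n. ✓

n = 6497 = 49² + 64² (one valid representation with x ≤ y).


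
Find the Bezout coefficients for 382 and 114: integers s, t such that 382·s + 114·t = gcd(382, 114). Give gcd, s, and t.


Euclidean algorithm on (382, 114) — divide until remainder is 0:
  382 = 3 · 114 + 40
  114 = 2 · 40 + 34
  40 = 1 · 34 + 6
  34 = 5 · 6 + 4
  6 = 1 · 4 + 2
  4 = 2 · 2 + 0
gcd(382, 114) = 2.
Track Bezout coefficients alongside the remainders: start with r₀ = 382 = a·1 + b·0 (s = 1, t = 0) and r₁ = 114 = a·0 + b·1 (s = 0, t = 1); each new remainder r_{k+1} = r_{k-1} − q_k·r_k inherits s_{k+1} = s_{k-1} − q_k·s_k, t_{k+1} = t_{k-1} − q_k·t_k, so r_k = a·s_k + b·t_k at every step:
  q = 3: r = 40, s = 1 − 3·0 = 1, t = 0 − 3·1 = -3  (check: 382·1 + 114·(-3) = 40)
  q = 2: r = 34, s = 0 − 2·1 = -2, t = 1 − 2·(-3) = 7  (check: 382·(-2) + 114·7 = 34)
  q = 1: r = 6, s = 1 − 1·(-2) = 3, t = -3 − 1·7 = -10  (check: 382·3 + 114·(-10) = 6)
  q = 5: r = 4, s = -2 − 5·3 = -17, t = 7 − 5·(-10) = 57  (check: 382·(-17) + 114·57 = 4)
  q = 1: r = 2, s = 3 − 1·(-17) = 20, t = -10 − 1·57 = -67  (check: 382·20 + 114·(-67) = 2)
The row with r = 2 (the gcd) gives the Bezout coefficients s = 20, t = -67.
Result: 382 · (20) + 114 · (-67) = 2.

gcd(382, 114) = 2; s = 20, t = -67 (check: 382·20 + 114·(-67) = 2).


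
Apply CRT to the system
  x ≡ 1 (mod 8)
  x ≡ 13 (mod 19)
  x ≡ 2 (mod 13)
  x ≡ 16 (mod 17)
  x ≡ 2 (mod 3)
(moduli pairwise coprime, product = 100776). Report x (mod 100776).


Product of moduli M = 8 · 19 · 13 · 17 · 3 = 100776.
Merge one congruence at a time:
  Start: x ≡ 1 (mod 8).
  Combine with x ≡ 13 (mod 19); new modulus lcm = 152.
    Write x = 1 + 8·t and substitute into x ≡ 13 (mod 19): 8·t ≡ 13 − 1 = 12 (mod 19).
    The inverse of 8 mod 19 is 12 (since 8·12 = 96 = 5·19 + 1), so t ≡ 12·12 = 144 ≡ 11 (mod 19).
    Then x = 1 + 8·11 = 89, valid modulo lcm(8, 19) = 152: x ≡ 89 (mod 152).
  Combine with x ≡ 2 (mod 13); new modulus lcm = 1976.
    Write x = 89 + 152·t and substitute into x ≡ 2 (mod 13): 152·t ≡ 2 − 89 = -87 (mod 13).
    Reduce coefficients mod 13: 9·t ≡ 4 (mod 13).
    The inverse of 9 mod 13 is 3 (since 9·3 = 27 = 2·13 + 1), so t ≡ 3·4 = 12 ≡ 12 (mod 13).
    Then x = 89 + 152·12 = 1913, valid modulo lcm(152, 13) = 1976: x ≡ 1913 (mod 1976).
  Combine with x ≡ 16 (mod 17); new modulus lcm = 33592.
    Write x = 1913 + 1976·t and substitute into x ≡ 16 (mod 17): 1976·t ≡ 16 − 1913 = -1897 (mod 17).
    Reduce coefficients mod 17: 4·t ≡ 7 (mod 17).
    The inverse of 4 mod 17 is 13 (since 4·13 = 52 = 3·17 + 1), so t ≡ 13·7 = 91 ≡ 6 (mod 17).
    Then x = 1913 + 1976·6 = 13769, valid modulo lcm(1976, 17) = 33592: x ≡ 13769 (mod 33592).
  Combine with x ≡ 2 (mod 3); new modulus lcm = 100776.
    Write x = 13769 + 33592·t and substitute into x ≡ 2 (mod 3): 33592·t ≡ 2 − 13769 = -13767 (mod 3).
    Reduce coefficients mod 3: 1·t ≡ 0 (mod 3).
    So t ≡ 0 (mod 3).
    Then x = 13769 + 33592·0 = 13769, valid modulo lcm(33592, 3) = 100776: x ≡ 13769 (mod 100776).
Verify against each original: 13769 mod 8 = 1, 13769 mod 19 = 13, 13769 mod 13 = 2, 13769 mod 17 = 16, 13769 mod 3 = 2.

x ≡ 13769 (mod 100776).


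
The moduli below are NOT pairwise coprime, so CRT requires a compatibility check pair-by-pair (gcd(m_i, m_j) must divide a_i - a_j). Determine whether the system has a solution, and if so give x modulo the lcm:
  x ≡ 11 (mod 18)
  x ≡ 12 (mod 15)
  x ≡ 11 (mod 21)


Moduli 18, 15, 21 are not pairwise coprime, so CRT works modulo lcm(m_i) when all pairwise compatibility conditions hold.
Pairwise compatibility: gcd(m_i, m_j) must divide a_i - a_j for every pair.
Merge one congruence at a time:
  Start: x ≡ 11 (mod 18).
  Combine with x ≡ 12 (mod 15): gcd(18, 15) = 3, and 12 - 11 = 1 is NOT divisible by 3.
    ⇒ system is inconsistent (no integer solution).

No solution (the system is inconsistent).


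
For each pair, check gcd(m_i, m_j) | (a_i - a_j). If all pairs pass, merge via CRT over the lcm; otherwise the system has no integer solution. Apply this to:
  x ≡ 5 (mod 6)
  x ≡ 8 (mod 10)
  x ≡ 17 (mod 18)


Moduli 6, 10, 18 are not pairwise coprime, so CRT works modulo lcm(m_i) when all pairwise compatibility conditions hold.
Pairwise compatibility: gcd(m_i, m_j) must divide a_i - a_j for every pair.
Merge one congruence at a time:
  Start: x ≡ 5 (mod 6).
  Combine with x ≡ 8 (mod 10): gcd(6, 10) = 2, and 8 - 5 = 3 is NOT divisible by 2.
    ⇒ system is inconsistent (no integer solution).

No solution (the system is inconsistent).


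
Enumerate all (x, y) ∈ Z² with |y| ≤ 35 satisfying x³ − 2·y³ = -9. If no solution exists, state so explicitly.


The equation is x³ - 2y³ = -9. For fixed y, x³ = 2·y³ − 9, so a solution requires the RHS to be a perfect cube.
Strategy: iterate y from -35 to 35, compute RHS = 2·y³ − 9, and check whether it is a (positive or negative) perfect cube.
Check small values of y:
  y = 0: RHS = -9 is not a perfect cube.
  y = 1: RHS = -7 is not a perfect cube.
  y = -1: RHS = -11 is not a perfect cube.
  y = 2: RHS = 7 is not a perfect cube.
  y = -2: RHS = -25 is not a perfect cube.
  y = 3: RHS = 45 is not a perfect cube.
  y = -3: RHS = -63 is not a perfect cube.
Continuing the search up to |y| = 35 finds no solutions either.
No (x, y) in the scanned range satisfies the equation.

No integer solutions with |y| ≤ 35.


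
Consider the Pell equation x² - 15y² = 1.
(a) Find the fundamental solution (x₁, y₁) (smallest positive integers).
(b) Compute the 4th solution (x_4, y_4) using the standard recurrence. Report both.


Step 1: Find the fundamental solution (x₁, y₁) of x² - 15y² = 1.
  Expand √15 as a continued fraction. a₀ = ⌊√15⌋ = 3; iterate m_{k+1} = d_k·a_k − m_k, d_{k+1} = (15 − m_{k+1}²)/d_k, a_{k+1} = ⌊(a₀ + m_{k+1})/d_{k+1}⌋ (starting m₀ = 0, d₀ = 1), with convergents p_k = a_k·p_{k-1} + p_{k-2}, q_k = a_k·q_{k-1} + q_{k-2} (p₋₁ = 1, q₋₁ = 0):
  k = 0: a₀ = 3; p₀/q₀ = 3/1; p₀² − 15·q₀² = 9 − 15 = -6.
  k = 1: m = 3, d = 6, a = ⌊(3 + 3)/6⌋ = 1; p/q = (1·3 + 1)/(1·1 + 0) = 4/1; p² − 15·q² = 16 − 15 = 1.
  The first convergent with p² − 15·q² = 1 gives the fundamental solution (x₁, y₁) = (4, 1).
Step 2: Apply the recurrence (x_{n+1}, y_{n+1}) = (x₁x_n + 15y₁y_n, x₁y_n + y₁x_n) repeatedly.
  From (x_1, y_1) = (4, 1): x_2 = 4·4 + 15·1·1 = 31; y_2 = 4·1 + 1·4 = 8.
  From (x_2, y_2) = (31, 8): x_3 = 4·31 + 15·1·8 = 244; y_3 = 4·8 + 1·31 = 63.
  From (x_3, y_3) = (244, 63): x_4 = 4·244 + 15·1·63 = 1921; y_4 = 4·63 + 1·244 = 496.
Step 3: Verify x_4² - 15·y_4² = 3690241 - 3690240 = 1 (should be 1). ✓

(x_1, y_1) = (4, 1); (x_4, y_4) = (1921, 496).


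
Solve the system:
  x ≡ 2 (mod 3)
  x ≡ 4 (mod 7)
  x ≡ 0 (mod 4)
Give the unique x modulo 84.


Moduli 3, 7, 4 are pairwise coprime; by CRT there is a unique solution modulo M = 3 · 7 · 4 = 84.
Solve pairwise, accumulating the modulus:
  Start with x ≡ 2 (mod 3).
  Combine with x ≡ 4 (mod 7): since gcd(3, 7) = 1, we get a unique residue mod 21.
    Write x = 2 + 3·t and substitute into x ≡ 4 (mod 7): 3·t ≡ 4 − 2 = 2 (mod 7).
    The inverse of 3 mod 7 is 5 (since 3·5 = 15 = 2·7 + 1), so t ≡ 5·2 = 10 ≡ 3 (mod 7).
    Then x = 2 + 3·3 = 11, valid modulo lcm(3, 7) = 21: x ≡ 11 (mod 21).
  Combine with x ≡ 0 (mod 4): since gcd(21, 4) = 1, we get a unique residue mod 84.
    Write x = 11 + 21·t and substitute into x ≡ 0 (mod 4): 21·t ≡ 0 − 11 = -11 (mod 4).
    Reduce coefficients mod 4: 1·t ≡ 1 (mod 4).
    So t ≡ 1 (mod 4).
    Then x = 11 + 21·1 = 32, valid modulo lcm(21, 4) = 84: x ≡ 32 (mod 84).
Verify: 32 mod 3 = 2 ✓, 32 mod 7 = 4 ✓, 32 mod 4 = 0 ✓.

x ≡ 32 (mod 84).


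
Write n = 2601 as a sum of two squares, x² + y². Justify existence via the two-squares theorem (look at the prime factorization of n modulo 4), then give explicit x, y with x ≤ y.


Step 1: Factor n = 2601 = 3^2 · 17^2.
Step 2: Check the mod-4 condition on each prime factor: 3 ≡ 3 (mod 4), exponent 2 (must be even); 17 ≡ 1 (mod 4), exponent 2.
All primes ≡ 3 (mod 4) appear to even exponent (or don't appear), so by the two-squares theorem n IS expressible as a sum of two squares.
Step 3: Build a representation. Group n = k² · m with k = 3 and m = 17 · 17 = 289 (a product of primes ≡ 1 (mod 4)); a representation of m scales to one of n via (k·x)² + (k·y)² = k²(x² + y²). Each prime p ≡ 1 (mod 4) is itself a sum of two squares; find a² by testing p − a² for a perfect square:
  17: 17 − 1² = 16 = 4² ⇒ 17 = 1² + 4².
  Combine using the Brahmagupta–Fibonacci identity (a² + b²)(c² + d²) = (ac − bd)² + (ad + bc)² = (ac + bd)² + (ad − bc)²:
  17 · 17 = 289: from (1² + 4²)(1² + 4²), take (1·1 − 4·4, 1·4 + 4·1) = (1 − 16, 4 + 4) = (-15, 8); dropping signs (only squares matter) gives (15, 8); check 15² + 8² = 225 + 64 = 289 ✓.
  Scale by k = 3: (3·15, 3·8) = (45, 24).
Step 4: Order so x ≤ y and verify: 24² + 45² = 576 + 2025 = 2601 = n. ✓

n = 2601 = 24² + 45² (one valid representation with x ≤ y).


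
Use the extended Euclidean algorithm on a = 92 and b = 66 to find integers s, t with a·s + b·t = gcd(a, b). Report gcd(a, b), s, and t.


Euclidean algorithm on (92, 66) — divide until remainder is 0:
  92 = 1 · 66 + 26
  66 = 2 · 26 + 14
  26 = 1 · 14 + 12
  14 = 1 · 12 + 2
  12 = 6 · 2 + 0
gcd(92, 66) = 2.
Track Bezout coefficients alongside the remainders: start with r₀ = 92 = a·1 + b·0 (s = 1, t = 0) and r₁ = 66 = a·0 + b·1 (s = 0, t = 1); each new remainder r_{k+1} = r_{k-1} − q_k·r_k inherits s_{k+1} = s_{k-1} − q_k·s_k, t_{k+1} = t_{k-1} − q_k·t_k, so r_k = a·s_k + b·t_k at every step:
  q = 1: r = 26, s = 1 − 1·0 = 1, t = 0 − 1·1 = -1  (check: 92·1 + 66·(-1) = 26)
  q = 2: r = 14, s = 0 − 2·1 = -2, t = 1 − 2·(-1) = 3  (check: 92·(-2) + 66·3 = 14)
  q = 1: r = 12, s = 1 − 1·(-2) = 3, t = -1 − 1·3 = -4  (check: 92·3 + 66·(-4) = 12)
  q = 1: r = 2, s = -2 − 1·3 = -5, t = 3 − 1·(-4) = 7  (check: 92·(-5) + 66·7 = 2)
The row with r = 2 (the gcd) gives the Bezout coefficients s = -5, t = 7.
Result: 92 · (-5) + 66 · (7) = 2.

gcd(92, 66) = 2; s = -5, t = 7 (check: 92·(-5) + 66·7 = 2).


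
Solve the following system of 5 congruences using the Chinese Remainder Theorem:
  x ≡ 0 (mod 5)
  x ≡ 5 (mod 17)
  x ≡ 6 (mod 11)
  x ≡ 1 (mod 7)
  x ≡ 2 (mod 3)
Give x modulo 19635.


Product of moduli M = 5 · 17 · 11 · 7 · 3 = 19635.
Merge one congruence at a time:
  Start: x ≡ 0 (mod 5).
  Combine with x ≡ 5 (mod 17); new modulus lcm = 85.
    Write x = 0 + 5·t and substitute into x ≡ 5 (mod 17): 5·t ≡ 5 − 0 = 5 (mod 17).
    The inverse of 5 mod 17 is 7 (since 5·7 = 35 = 2·17 + 1), so t ≡ 7·5 = 35 ≡ 1 (mod 17).
    Then x = 0 + 5·1 = 5, valid modulo lcm(5, 17) = 85: x ≡ 5 (mod 85).
  Combine with x ≡ 6 (mod 11); new modulus lcm = 935.
    Write x = 5 + 85·t and substitute into x ≡ 6 (mod 11): 85·t ≡ 6 − 5 = 1 (mod 11).
    Reduce coefficients mod 11: 8·t ≡ 1 (mod 11).
    The inverse of 8 mod 11 is 7 (since 8·7 = 56 = 5·11 + 1), so t ≡ 7·1 = 7 ≡ 7 (mod 11).
    Then x = 5 + 85·7 = 600, valid modulo lcm(85, 11) = 935: x ≡ 600 (mod 935).
  Combine with x ≡ 1 (mod 7); new modulus lcm = 6545.
    Write x = 600 + 935·t and substitute into x ≡ 1 (mod 7): 935·t ≡ 1 − 600 = -599 (mod 7).
    Reduce coefficients mod 7: 4·t ≡ 3 (mod 7).
    The inverse of 4 mod 7 is 2 (since 4·2 = 8 = 1·7 + 1), so t ≡ 2·3 = 6 ≡ 6 (mod 7).
    Then x = 600 + 935·6 = 6210, valid modulo lcm(935, 7) = 6545: x ≡ 6210 (mod 6545).
  Combine with x ≡ 2 (mod 3); new modulus lcm = 19635.
    Write x = 6210 + 6545·t and substitute into x ≡ 2 (mod 3): 6545·t ≡ 2 − 6210 = -6208 (mod 3).
    Reduce coefficients mod 3: 2·t ≡ 2 (mod 3).
    The inverse of 2 mod 3 is 2 (since 2·2 = 4 = 1·3 + 1), so t ≡ 2·2 = 4 ≡ 1 (mod 3).
    Then x = 6210 + 6545·1 = 12755, valid modulo lcm(6545, 3) = 19635: x ≡ 12755 (mod 19635).
Verify against each original: 12755 mod 5 = 0, 12755 mod 17 = 5, 12755 mod 11 = 6, 12755 mod 7 = 1, 12755 mod 3 = 2.

x ≡ 12755 (mod 19635).


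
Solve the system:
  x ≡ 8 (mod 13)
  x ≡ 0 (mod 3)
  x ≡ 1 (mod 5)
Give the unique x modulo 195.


Moduli 13, 3, 5 are pairwise coprime; by CRT there is a unique solution modulo M = 13 · 3 · 5 = 195.
Solve pairwise, accumulating the modulus:
  Start with x ≡ 8 (mod 13).
  Combine with x ≡ 0 (mod 3): since gcd(13, 3) = 1, we get a unique residue mod 39.
    Write x = 8 + 13·t and substitute into x ≡ 0 (mod 3): 13·t ≡ 0 − 8 = -8 (mod 3).
    Reduce coefficients mod 3: 1·t ≡ 1 (mod 3).
    So t ≡ 1 (mod 3).
    Then x = 8 + 13·1 = 21, valid modulo lcm(13, 3) = 39: x ≡ 21 (mod 39).
  Combine with x ≡ 1 (mod 5): since gcd(39, 5) = 1, we get a unique residue mod 195.
    Write x = 21 + 39·t and substitute into x ≡ 1 (mod 5): 39·t ≡ 1 − 21 = -20 (mod 5).
    Reduce coefficients mod 5: 4·t ≡ 0 (mod 5).
    The inverse of 4 mod 5 is 4 (since 4·4 = 16 = 3·5 + 1), so t ≡ 4·0 = 0 ≡ 0 (mod 5).
    Then x = 21 + 39·0 = 21, valid modulo lcm(39, 5) = 195: x ≡ 21 (mod 195).
Verify: 21 mod 13 = 8 ✓, 21 mod 3 = 0 ✓, 21 mod 5 = 1 ✓.

x ≡ 21 (mod 195).


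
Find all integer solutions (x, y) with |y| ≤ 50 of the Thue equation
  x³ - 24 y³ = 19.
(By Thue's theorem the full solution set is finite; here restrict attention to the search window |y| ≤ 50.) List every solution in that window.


The equation is x³ - 24y³ = 19. For fixed y, x³ = 24·y³ + 19, so a solution requires the RHS to be a perfect cube.
Strategy: iterate y from -50 to 50, compute RHS = 24·y³ + 19, and check whether it is a (positive or negative) perfect cube.
Check small values of y:
  y = 0: RHS = 19 is not a perfect cube.
  y = 1: RHS = 43 is not a perfect cube.
  y = -1: RHS = -5 is not a perfect cube.
  y = 2: RHS = 211 is not a perfect cube.
  y = -2: RHS = -173 is not a perfect cube.
  y = 3: RHS = 667 is not a perfect cube.
  y = -3: RHS = -629 is not a perfect cube.
Continuing the search up to |y| = 50 finds no solutions either.
No (x, y) in the scanned range satisfies the equation.

No integer solutions with |y| ≤ 50.


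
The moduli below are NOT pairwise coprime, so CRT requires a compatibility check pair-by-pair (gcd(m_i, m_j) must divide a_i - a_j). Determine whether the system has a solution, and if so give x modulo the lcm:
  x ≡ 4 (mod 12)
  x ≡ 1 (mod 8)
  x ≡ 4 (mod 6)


Moduli 12, 8, 6 are not pairwise coprime, so CRT works modulo lcm(m_i) when all pairwise compatibility conditions hold.
Pairwise compatibility: gcd(m_i, m_j) must divide a_i - a_j for every pair.
Merge one congruence at a time:
  Start: x ≡ 4 (mod 12).
  Combine with x ≡ 1 (mod 8): gcd(12, 8) = 4, and 1 - 4 = -3 is NOT divisible by 4.
    ⇒ system is inconsistent (no integer solution).

No solution (the system is inconsistent).


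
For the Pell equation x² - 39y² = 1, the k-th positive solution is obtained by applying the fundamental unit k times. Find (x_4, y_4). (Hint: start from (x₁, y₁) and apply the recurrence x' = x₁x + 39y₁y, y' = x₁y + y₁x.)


Step 1: Find the fundamental solution (x₁, y₁) of x² - 39y² = 1.
  Expand √39 as a continued fraction. a₀ = ⌊√39⌋ = 6; iterate m_{k+1} = d_k·a_k − m_k, d_{k+1} = (39 − m_{k+1}²)/d_k, a_{k+1} = ⌊(a₀ + m_{k+1})/d_{k+1}⌋ (starting m₀ = 0, d₀ = 1), with convergents p_k = a_k·p_{k-1} + p_{k-2}, q_k = a_k·q_{k-1} + q_{k-2} (p₋₁ = 1, q₋₁ = 0):
  k = 0: a₀ = 6; p₀/q₀ = 6/1; p₀² − 39·q₀² = 36 − 39 = -3.
  k = 1: m = 6, d = 3, a = ⌊(6 + 6)/3⌋ = 4; p/q = (4·6 + 1)/(4·1 + 0) = 25/4; p² − 39·q² = 625 − 624 = 1.
  The first convergent with p² − 39·q² = 1 gives the fundamental solution (x₁, y₁) = (25, 4).
Step 2: Apply the recurrence (x_{n+1}, y_{n+1}) = (x₁x_n + 39y₁y_n, x₁y_n + y₁x_n) repeatedly.
  From (x_1, y_1) = (25, 4): x_2 = 25·25 + 39·4·4 = 1249; y_2 = 25·4 + 4·25 = 200.
  From (x_2, y_2) = (1249, 200): x_3 = 25·1249 + 39·4·200 = 62425; y_3 = 25·200 + 4·1249 = 9996.
  From (x_3, y_3) = (62425, 9996): x_4 = 25·62425 + 39·4·9996 = 3120001; y_4 = 25·9996 + 4·62425 = 499600.
Step 3: Verify x_4² - 39·y_4² = 9734406240001 - 9734406240000 = 1 (should be 1). ✓

(x_1, y_1) = (25, 4); (x_4, y_4) = (3120001, 499600).


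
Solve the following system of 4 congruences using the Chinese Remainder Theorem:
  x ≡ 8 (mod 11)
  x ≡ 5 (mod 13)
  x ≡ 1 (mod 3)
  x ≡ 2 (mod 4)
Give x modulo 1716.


Product of moduli M = 11 · 13 · 3 · 4 = 1716.
Merge one congruence at a time:
  Start: x ≡ 8 (mod 11).
  Combine with x ≡ 5 (mod 13); new modulus lcm = 143.
    Write x = 8 + 11·t and substitute into x ≡ 5 (mod 13): 11·t ≡ 5 − 8 = -3 (mod 13).
    Reduce coefficients mod 13: 11·t ≡ 10 (mod 13).
    The inverse of 11 mod 13 is 6 (since 11·6 = 66 = 5·13 + 1), so t ≡ 6·10 = 60 ≡ 8 (mod 13).
    Then x = 8 + 11·8 = 96, valid modulo lcm(11, 13) = 143: x ≡ 96 (mod 143).
  Combine with x ≡ 1 (mod 3); new modulus lcm = 429.
    Write x = 96 + 143·t and substitute into x ≡ 1 (mod 3): 143·t ≡ 1 − 96 = -95 (mod 3).
    Reduce coefficients mod 3: 2·t ≡ 1 (mod 3).
    The inverse of 2 mod 3 is 2 (since 2·2 = 4 = 1·3 + 1), so t ≡ 2·1 = 2 ≡ 2 (mod 3).
    Then x = 96 + 143·2 = 382, valid modulo lcm(143, 3) = 429: x ≡ 382 (mod 429).
  Combine with x ≡ 2 (mod 4); new modulus lcm = 1716.
    Write x = 382 + 429·t and substitute into x ≡ 2 (mod 4): 429·t ≡ 2 − 382 = -380 (mod 4).
    Reduce coefficients mod 4: 1·t ≡ 0 (mod 4).
    So t ≡ 0 (mod 4).
    Then x = 382 + 429·0 = 382, valid modulo lcm(429, 4) = 1716: x ≡ 382 (mod 1716).
Verify against each original: 382 mod 11 = 8, 382 mod 13 = 5, 382 mod 3 = 1, 382 mod 4 = 2.

x ≡ 382 (mod 1716).


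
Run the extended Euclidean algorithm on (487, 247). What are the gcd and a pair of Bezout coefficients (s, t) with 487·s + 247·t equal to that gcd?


Euclidean algorithm on (487, 247) — divide until remainder is 0:
  487 = 1 · 247 + 240
  247 = 1 · 240 + 7
  240 = 34 · 7 + 2
  7 = 3 · 2 + 1
  2 = 2 · 1 + 0
gcd(487, 247) = 1.
Track Bezout coefficients alongside the remainders: start with r₀ = 487 = a·1 + b·0 (s = 1, t = 0) and r₁ = 247 = a·0 + b·1 (s = 0, t = 1); each new remainder r_{k+1} = r_{k-1} − q_k·r_k inherits s_{k+1} = s_{k-1} − q_k·s_k, t_{k+1} = t_{k-1} − q_k·t_k, so r_k = a·s_k + b·t_k at every step:
  q = 1: r = 240, s = 1 − 1·0 = 1, t = 0 − 1·1 = -1  (check: 487·1 + 247·(-1) = 240)
  q = 1: r = 7, s = 0 − 1·1 = -1, t = 1 − 1·(-1) = 2  (check: 487·(-1) + 247·2 = 7)
  q = 34: r = 2, s = 1 − 34·(-1) = 35, t = -1 − 34·2 = -69  (check: 487·35 + 247·(-69) = 2)
  q = 3: r = 1, s = -1 − 3·35 = -106, t = 2 − 3·(-69) = 209  (check: 487·(-106) + 247·209 = 1)
The row with r = 1 (the gcd) gives the Bezout coefficients s = -106, t = 209.
Result: 487 · (-106) + 247 · (209) = 1.

gcd(487, 247) = 1; s = -106, t = 209 (check: 487·(-106) + 247·209 = 1).


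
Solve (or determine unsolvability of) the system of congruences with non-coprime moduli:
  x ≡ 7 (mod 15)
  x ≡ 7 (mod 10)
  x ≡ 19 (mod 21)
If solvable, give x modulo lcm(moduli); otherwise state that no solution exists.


Moduli 15, 10, 21 are not pairwise coprime, so CRT works modulo lcm(m_i) when all pairwise compatibility conditions hold.
Pairwise compatibility: gcd(m_i, m_j) must divide a_i - a_j for every pair.
Merge one congruence at a time:
  Start: x ≡ 7 (mod 15).
  Combine with x ≡ 7 (mod 10): gcd(15, 10) = 5; 7 - 7 = 0, which IS divisible by 5, so compatible.
    Write x = 7 + 15·t and substitute into x ≡ 7 (mod 10): 15·t ≡ 7 − 7 = 0 (mod 10).
    Divide the congruence (and modulus) by g = 5: 3·t ≡ 0 (mod 2).
    Reduce coefficients mod 2: 1·t ≡ 0 (mod 2).
    So t ≡ 0 (mod 2).
    Then x = 7 + 15·0 = 7, valid modulo lcm(15, 10) = 30: x ≡ 7 (mod 30).
  Combine with x ≡ 19 (mod 21): gcd(30, 21) = 3; 19 - 7 = 12, which IS divisible by 3, so compatible.
    Write x = 7 + 30·t and substitute into x ≡ 19 (mod 21): 30·t ≡ 19 − 7 = 12 (mod 21).
    Divide the congruence (and modulus) by g = 3: 10·t ≡ 4 (mod 7).
    Reduce coefficients mod 7: 3·t ≡ 4 (mod 7).
    The inverse of 3 mod 7 is 5 (since 3·5 = 15 = 2·7 + 1), so t ≡ 5·4 = 20 ≡ 6 (mod 7).
    Then x = 7 + 30·6 = 187, valid modulo lcm(30, 21) = 210: x ≡ 187 (mod 210).
Verify: 187 mod 15 = 7, 187 mod 10 = 7, 187 mod 21 = 19.

x ≡ 187 (mod 210).


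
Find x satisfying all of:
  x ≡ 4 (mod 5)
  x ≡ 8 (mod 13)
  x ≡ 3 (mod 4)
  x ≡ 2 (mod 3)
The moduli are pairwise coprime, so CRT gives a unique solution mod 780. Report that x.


Product of moduli M = 5 · 13 · 4 · 3 = 780.
Merge one congruence at a time:
  Start: x ≡ 4 (mod 5).
  Combine with x ≡ 8 (mod 13); new modulus lcm = 65.
    Write x = 4 + 5·t and substitute into x ≡ 8 (mod 13): 5·t ≡ 8 − 4 = 4 (mod 13).
    The inverse of 5 mod 13 is 8 (since 5·8 = 40 = 3·13 + 1), so t ≡ 8·4 = 32 ≡ 6 (mod 13).
    Then x = 4 + 5·6 = 34, valid modulo lcm(5, 13) = 65: x ≡ 34 (mod 65).
  Combine with x ≡ 3 (mod 4); new modulus lcm = 260.
    Write x = 34 + 65·t and substitute into x ≡ 3 (mod 4): 65·t ≡ 3 − 34 = -31 (mod 4).
    Reduce coefficients mod 4: 1·t ≡ 1 (mod 4).
    So t ≡ 1 (mod 4).
    Then x = 34 + 65·1 = 99, valid modulo lcm(65, 4) = 260: x ≡ 99 (mod 260).
  Combine with x ≡ 2 (mod 3); new modulus lcm = 780.
    Write x = 99 + 260·t and substitute into x ≡ 2 (mod 3): 260·t ≡ 2 − 99 = -97 (mod 3).
    Reduce coefficients mod 3: 2·t ≡ 2 (mod 3).
    The inverse of 2 mod 3 is 2 (since 2·2 = 4 = 1·3 + 1), so t ≡ 2·2 = 4 ≡ 1 (mod 3).
    Then x = 99 + 260·1 = 359, valid modulo lcm(260, 3) = 780: x ≡ 359 (mod 780).
Verify against each original: 359 mod 5 = 4, 359 mod 13 = 8, 359 mod 4 = 3, 359 mod 3 = 2.

x ≡ 359 (mod 780).


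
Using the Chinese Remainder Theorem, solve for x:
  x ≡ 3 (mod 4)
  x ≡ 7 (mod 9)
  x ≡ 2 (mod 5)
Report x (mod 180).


Moduli 4, 9, 5 are pairwise coprime; by CRT there is a unique solution modulo M = 4 · 9 · 5 = 180.
Solve pairwise, accumulating the modulus:
  Start with x ≡ 3 (mod 4).
  Combine with x ≡ 7 (mod 9): since gcd(4, 9) = 1, we get a unique residue mod 36.
    Write x = 3 + 4·t and substitute into x ≡ 7 (mod 9): 4·t ≡ 7 − 3 = 4 (mod 9).
    The inverse of 4 mod 9 is 7 (since 4·7 = 28 = 3·9 + 1), so t ≡ 7·4 = 28 ≡ 1 (mod 9).
    Then x = 3 + 4·1 = 7, valid modulo lcm(4, 9) = 36: x ≡ 7 (mod 36).
  Combine with x ≡ 2 (mod 5): since gcd(36, 5) = 1, we get a unique residue mod 180.
    Write x = 7 + 36·t and substitute into x ≡ 2 (mod 5): 36·t ≡ 2 − 7 = -5 (mod 5).
    Reduce coefficients mod 5: 1·t ≡ 0 (mod 5).
    So t ≡ 0 (mod 5).
    Then x = 7 + 36·0 = 7, valid modulo lcm(36, 5) = 180: x ≡ 7 (mod 180).
Verify: 7 mod 4 = 3 ✓, 7 mod 9 = 7 ✓, 7 mod 5 = 2 ✓.

x ≡ 7 (mod 180).


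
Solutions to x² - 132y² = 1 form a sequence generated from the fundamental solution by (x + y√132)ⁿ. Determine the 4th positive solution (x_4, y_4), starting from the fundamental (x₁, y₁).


Step 1: Find the fundamental solution (x₁, y₁) of x² - 132y² = 1.
  Expand √132 as a continued fraction. a₀ = ⌊√132⌋ = 11; iterate m_{k+1} = d_k·a_k − m_k, d_{k+1} = (132 − m_{k+1}²)/d_k, a_{k+1} = ⌊(a₀ + m_{k+1})/d_{k+1}⌋ (starting m₀ = 0, d₀ = 1), with convergents p_k = a_k·p_{k-1} + p_{k-2}, q_k = a_k·q_{k-1} + q_{k-2} (p₋₁ = 1, q₋₁ = 0):
  k = 0: a₀ = 11; p₀/q₀ = 11/1; p₀² − 132·q₀² = 121 − 132 = -11.
  k = 1: m = 11, d = 11, a = ⌊(11 + 11)/11⌋ = 2; p/q = (2·11 + 1)/(2·1 + 0) = 23/2; p² − 132·q² = 529 − 528 = 1.
  The first convergent with p² − 132·q² = 1 gives the fundamental solution (x₁, y₁) = (23, 2).
Step 2: Apply the recurrence (x_{n+1}, y_{n+1}) = (x₁x_n + 132y₁y_n, x₁y_n + y₁x_n) repeatedly.
  From (x_1, y_1) = (23, 2): x_2 = 23·23 + 132·2·2 = 1057; y_2 = 23·2 + 2·23 = 92.
  From (x_2, y_2) = (1057, 92): x_3 = 23·1057 + 132·2·92 = 48599; y_3 = 23·92 + 2·1057 = 4230.
  From (x_3, y_3) = (48599, 4230): x_4 = 23·48599 + 132·2·4230 = 2234497; y_4 = 23·4230 + 2·48599 = 194488.
Step 3: Verify x_4² - 132·y_4² = 4992976843009 - 4992976843008 = 1 (should be 1). ✓

(x_1, y_1) = (23, 2); (x_4, y_4) = (2234497, 194488).


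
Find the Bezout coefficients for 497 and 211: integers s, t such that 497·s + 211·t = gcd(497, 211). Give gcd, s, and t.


Euclidean algorithm on (497, 211) — divide until remainder is 0:
  497 = 2 · 211 + 75
  211 = 2 · 75 + 61
  75 = 1 · 61 + 14
  61 = 4 · 14 + 5
  14 = 2 · 5 + 4
  5 = 1 · 4 + 1
  4 = 4 · 1 + 0
gcd(497, 211) = 1.
Track Bezout coefficients alongside the remainders: start with r₀ = 497 = a·1 + b·0 (s = 1, t = 0) and r₁ = 211 = a·0 + b·1 (s = 0, t = 1); each new remainder r_{k+1} = r_{k-1} − q_k·r_k inherits s_{k+1} = s_{k-1} − q_k·s_k, t_{k+1} = t_{k-1} − q_k·t_k, so r_k = a·s_k + b·t_k at every step:
  q = 2: r = 75, s = 1 − 2·0 = 1, t = 0 − 2·1 = -2  (check: 497·1 + 211·(-2) = 75)
  q = 2: r = 61, s = 0 − 2·1 = -2, t = 1 − 2·(-2) = 5  (check: 497·(-2) + 211·5 = 61)
  q = 1: r = 14, s = 1 − 1·(-2) = 3, t = -2 − 1·5 = -7  (check: 497·3 + 211·(-7) = 14)
  q = 4: r = 5, s = -2 − 4·3 = -14, t = 5 − 4·(-7) = 33  (check: 497·(-14) + 211·33 = 5)
  q = 2: r = 4, s = 3 − 2·(-14) = 31, t = -7 − 2·33 = -73  (check: 497·31 + 211·(-73) = 4)
  q = 1: r = 1, s = -14 − 1·31 = -45, t = 33 − 1·(-73) = 106  (check: 497·(-45) + 211·106 = 1)
The row with r = 1 (the gcd) gives the Bezout coefficients s = -45, t = 106.
Result: 497 · (-45) + 211 · (106) = 1.

gcd(497, 211) = 1; s = -45, t = 106 (check: 497·(-45) + 211·106 = 1).


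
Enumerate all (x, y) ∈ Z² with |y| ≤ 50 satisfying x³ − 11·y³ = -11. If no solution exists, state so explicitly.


The equation is x³ - 11y³ = -11. For fixed y, x³ = 11·y³ − 11, so a solution requires the RHS to be a perfect cube.
Strategy: iterate y from -50 to 50, compute RHS = 11·y³ − 11, and check whether it is a (positive or negative) perfect cube.
Check small values of y:
  y = 0: RHS = -11 is not a perfect cube.
  y = 1: RHS = 0 = (0)³ ⇒ x = 0 works.
  y = -1: RHS = -22 is not a perfect cube.
  y = 2: RHS = 77 is not a perfect cube.
  y = -2: RHS = -99 is not a perfect cube.
  y = 3: RHS = 286 is not a perfect cube.
  y = -3: RHS = -308 is not a perfect cube.
Continuing the search up to |y| = 50 finds no further solutions beyond those listed.
Collected solutions: (0, 1).

Solutions (with |y| ≤ 50): (0, 1).


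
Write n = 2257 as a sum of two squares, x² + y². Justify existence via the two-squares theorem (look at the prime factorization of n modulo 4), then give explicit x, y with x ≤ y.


Step 1: Factor n = 2257 = 37 · 61.
Step 2: Check the mod-4 condition on each prime factor: 37 ≡ 1 (mod 4), exponent 1; 61 ≡ 1 (mod 4), exponent 1.
All primes ≡ 3 (mod 4) appear to even exponent (or don't appear), so by the two-squares theorem n IS expressible as a sum of two squares.
Step 3: Build a representation. Here n = 37 · 61 is a product of primes ≡ 1 (mod 4). Each prime p ≡ 1 (mod 4) is itself a sum of two squares; find a² by testing p − a² for a perfect square:
  37: 37 − 1² = 36 = 6² ⇒ 37 = 1² + 6².
  61: 61 − 1² = 60, 61 − 2² = 57, 61 − 3² = 52, 61 − 4² = 45, 61 − 5² = 36 = 6² ⇒ 61 = 5² + 6².
  Combine using the Brahmagupta–Fibonacci identity (a² + b²)(c² + d²) = (ac − bd)² + (ad + bc)² = (ac + bd)² + (ad − bc)²:
  37 · 61 = 2257: from (1² + 6²)(5² + 6²), take (1·5 − 6·6, 1·6 + 6·5) = (5 − 36, 6 + 30) = (-31, 36); dropping signs (only squares matter) gives (31, 36); check 31² + 36² = 961 + 1296 = 2257 ✓.
Step 4: Order so x ≤ y and verify: 31² + 36² = 961 + 1296 = 2257 = n. ✓

n = 2257 = 31² + 36² (one valid representation with x ≤ y).


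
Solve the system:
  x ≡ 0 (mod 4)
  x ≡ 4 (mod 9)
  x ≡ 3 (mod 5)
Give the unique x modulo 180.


Moduli 4, 9, 5 are pairwise coprime; by CRT there is a unique solution modulo M = 4 · 9 · 5 = 180.
Solve pairwise, accumulating the modulus:
  Start with x ≡ 0 (mod 4).
  Combine with x ≡ 4 (mod 9): since gcd(4, 9) = 1, we get a unique residue mod 36.
    Write x = 0 + 4·t and substitute into x ≡ 4 (mod 9): 4·t ≡ 4 − 0 = 4 (mod 9).
    The inverse of 4 mod 9 is 7 (since 4·7 = 28 = 3·9 + 1), so t ≡ 7·4 = 28 ≡ 1 (mod 9).
    Then x = 0 + 4·1 = 4, valid modulo lcm(4, 9) = 36: x ≡ 4 (mod 36).
  Combine with x ≡ 3 (mod 5): since gcd(36, 5) = 1, we get a unique residue mod 180.
    Write x = 4 + 36·t and substitute into x ≡ 3 (mod 5): 36·t ≡ 3 − 4 = -1 (mod 5).
    Reduce coefficients mod 5: 1·t ≡ 4 (mod 5).
    So t ≡ 4 (mod 5).
    Then x = 4 + 36·4 = 148, valid modulo lcm(36, 5) = 180: x ≡ 148 (mod 180).
Verify: 148 mod 4 = 0 ✓, 148 mod 9 = 4 ✓, 148 mod 5 = 3 ✓.

x ≡ 148 (mod 180).


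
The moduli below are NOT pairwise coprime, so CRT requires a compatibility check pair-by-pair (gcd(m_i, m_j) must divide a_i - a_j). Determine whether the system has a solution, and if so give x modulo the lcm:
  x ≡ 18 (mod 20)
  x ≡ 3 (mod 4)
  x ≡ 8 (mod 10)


Moduli 20, 4, 10 are not pairwise coprime, so CRT works modulo lcm(m_i) when all pairwise compatibility conditions hold.
Pairwise compatibility: gcd(m_i, m_j) must divide a_i - a_j for every pair.
Merge one congruence at a time:
  Start: x ≡ 18 (mod 20).
  Combine with x ≡ 3 (mod 4): gcd(20, 4) = 4, and 3 - 18 = -15 is NOT divisible by 4.
    ⇒ system is inconsistent (no integer solution).

No solution (the system is inconsistent).


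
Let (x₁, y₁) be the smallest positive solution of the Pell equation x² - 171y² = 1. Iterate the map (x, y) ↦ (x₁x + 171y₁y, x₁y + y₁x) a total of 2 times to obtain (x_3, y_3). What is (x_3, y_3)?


Step 1: Find the fundamental solution (x₁, y₁) of x² - 171y² = 1.
  Expand √171 as a continued fraction. a₀ = ⌊√171⌋ = 13; iterate m_{k+1} = d_k·a_k − m_k, d_{k+1} = (171 − m_{k+1}²)/d_k, a_{k+1} = ⌊(a₀ + m_{k+1})/d_{k+1}⌋ (starting m₀ = 0, d₀ = 1), with convergents p_k = a_k·p_{k-1} + p_{k-2}, q_k = a_k·q_{k-1} + q_{k-2} (p₋₁ = 1, q₋₁ = 0):
  k = 0: a₀ = 13; p₀/q₀ = 13/1; p₀² − 171·q₀² = 169 − 171 = -2.
  k = 1: m = 13, d = 2, a = ⌊(13 + 13)/2⌋ = 13; p/q = (13·13 + 1)/(13·1 + 0) = 170/13; p² − 171·q² = 28900 − 28899 = 1.
  The first convergent with p² − 171·q² = 1 gives the fundamental solution (x₁, y₁) = (170, 13).
Step 2: Apply the recurrence (x_{n+1}, y_{n+1}) = (x₁x_n + 171y₁y_n, x₁y_n + y₁x_n) repeatedly.
  From (x_1, y_1) = (170, 13): x_2 = 170·170 + 171·13·13 = 57799; y_2 = 170·13 + 13·170 = 4420.
  From (x_2, y_2) = (57799, 4420): x_3 = 170·57799 + 171·13·4420 = 19651490; y_3 = 170·4420 + 13·57799 = 1502787.
Step 3: Verify x_3² - 171·y_3² = 386181059220100 - 386181059220099 = 1 (should be 1). ✓

(x_1, y_1) = (170, 13); (x_3, y_3) = (19651490, 1502787).


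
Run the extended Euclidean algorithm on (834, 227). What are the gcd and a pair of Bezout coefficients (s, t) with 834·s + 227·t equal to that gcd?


Euclidean algorithm on (834, 227) — divide until remainder is 0:
  834 = 3 · 227 + 153
  227 = 1 · 153 + 74
  153 = 2 · 74 + 5
  74 = 14 · 5 + 4
  5 = 1 · 4 + 1
  4 = 4 · 1 + 0
gcd(834, 227) = 1.
Track Bezout coefficients alongside the remainders: start with r₀ = 834 = a·1 + b·0 (s = 1, t = 0) and r₁ = 227 = a·0 + b·1 (s = 0, t = 1); each new remainder r_{k+1} = r_{k-1} − q_k·r_k inherits s_{k+1} = s_{k-1} − q_k·s_k, t_{k+1} = t_{k-1} − q_k·t_k, so r_k = a·s_k + b·t_k at every step:
  q = 3: r = 153, s = 1 − 3·0 = 1, t = 0 − 3·1 = -3  (check: 834·1 + 227·(-3) = 153)
  q = 1: r = 74, s = 0 − 1·1 = -1, t = 1 − 1·(-3) = 4  (check: 834·(-1) + 227·4 = 74)
  q = 2: r = 5, s = 1 − 2·(-1) = 3, t = -3 − 2·4 = -11  (check: 834·3 + 227·(-11) = 5)
  q = 14: r = 4, s = -1 − 14·3 = -43, t = 4 − 14·(-11) = 158  (check: 834·(-43) + 227·158 = 4)
  q = 1: r = 1, s = 3 − 1·(-43) = 46, t = -11 − 1·158 = -169  (check: 834·46 + 227·(-169) = 1)
The row with r = 1 (the gcd) gives the Bezout coefficients s = 46, t = -169.
Result: 834 · (46) + 227 · (-169) = 1.

gcd(834, 227) = 1; s = 46, t = -169 (check: 834·46 + 227·(-169) = 1).


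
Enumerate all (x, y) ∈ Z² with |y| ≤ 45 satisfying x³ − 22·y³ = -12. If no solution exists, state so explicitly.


The equation is x³ - 22y³ = -12. For fixed y, x³ = 22·y³ − 12, so a solution requires the RHS to be a perfect cube.
Strategy: iterate y from -45 to 45, compute RHS = 22·y³ − 12, and check whether it is a (positive or negative) perfect cube.
Check small values of y:
  y = 0: RHS = -12 is not a perfect cube.
  y = 1: RHS = 10 is not a perfect cube.
  y = -1: RHS = -34 is not a perfect cube.
  y = 2: RHS = 164 is not a perfect cube.
  y = -2: RHS = -188 is not a perfect cube.
  y = 3: RHS = 582 is not a perfect cube.
  y = -3: RHS = -606 is not a perfect cube.
Continuing the search up to |y| = 45 finds no solutions either.
No (x, y) in the scanned range satisfies the equation.

No integer solutions with |y| ≤ 45.


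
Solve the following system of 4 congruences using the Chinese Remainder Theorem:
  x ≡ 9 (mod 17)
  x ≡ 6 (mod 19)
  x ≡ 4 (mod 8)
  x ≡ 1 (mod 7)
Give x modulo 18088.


Product of moduli M = 17 · 19 · 8 · 7 = 18088.
Merge one congruence at a time:
  Start: x ≡ 9 (mod 17).
  Combine with x ≡ 6 (mod 19); new modulus lcm = 323.
    Write x = 9 + 17·t and substitute into x ≡ 6 (mod 19): 17·t ≡ 6 − 9 = -3 (mod 19).
    Reduce coefficients mod 19: 17·t ≡ 16 (mod 19).
    The inverse of 17 mod 19 is 9 (since 17·9 = 153 = 8·19 + 1), so t ≡ 9·16 = 144 ≡ 11 (mod 19).
    Then x = 9 + 17·11 = 196, valid modulo lcm(17, 19) = 323: x ≡ 196 (mod 323).
  Combine with x ≡ 4 (mod 8); new modulus lcm = 2584.
    Write x = 196 + 323·t and substitute into x ≡ 4 (mod 8): 323·t ≡ 4 − 196 = -192 (mod 8).
    Reduce coefficients mod 8: 3·t ≡ 0 (mod 8).
    The inverse of 3 mod 8 is 3 (since 3·3 = 9 = 1·8 + 1), so t ≡ 3·0 = 0 ≡ 0 (mod 8).
    Then x = 196 + 323·0 = 196, valid modulo lcm(323, 8) = 2584: x ≡ 196 (mod 2584).
  Combine with x ≡ 1 (mod 7); new modulus lcm = 18088.
    Write x = 196 + 2584·t and substitute into x ≡ 1 (mod 7): 2584·t ≡ 1 − 196 = -195 (mod 7).
    Reduce coefficients mod 7: 1·t ≡ 1 (mod 7).
    So t ≡ 1 (mod 7).
    Then x = 196 + 2584·1 = 2780, valid modulo lcm(2584, 7) = 18088: x ≡ 2780 (mod 18088).
Verify against each original: 2780 mod 17 = 9, 2780 mod 19 = 6, 2780 mod 8 = 4, 2780 mod 7 = 1.

x ≡ 2780 (mod 18088).


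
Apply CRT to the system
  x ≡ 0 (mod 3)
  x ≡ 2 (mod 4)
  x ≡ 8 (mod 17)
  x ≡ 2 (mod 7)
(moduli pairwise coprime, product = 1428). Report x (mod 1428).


Product of moduli M = 3 · 4 · 17 · 7 = 1428.
Merge one congruence at a time:
  Start: x ≡ 0 (mod 3).
  Combine with x ≡ 2 (mod 4); new modulus lcm = 12.
    Write x = 0 + 3·t and substitute into x ≡ 2 (mod 4): 3·t ≡ 2 − 0 = 2 (mod 4).
    The inverse of 3 mod 4 is 3 (since 3·3 = 9 = 2·4 + 1), so t ≡ 3·2 = 6 ≡ 2 (mod 4).
    Then x = 0 + 3·2 = 6, valid modulo lcm(3, 4) = 12: x ≡ 6 (mod 12).
  Combine with x ≡ 8 (mod 17); new modulus lcm = 204.
    Write x = 6 + 12·t and substitute into x ≡ 8 (mod 17): 12·t ≡ 8 − 6 = 2 (mod 17).
    The inverse of 12 mod 17 is 10 (since 12·10 = 120 = 7·17 + 1), so t ≡ 10·2 = 20 ≡ 3 (mod 17).
    Then x = 6 + 12·3 = 42, valid modulo lcm(12, 17) = 204: x ≡ 42 (mod 204).
  Combine with x ≡ 2 (mod 7); new modulus lcm = 1428.
    Write x = 42 + 204·t and substitute into x ≡ 2 (mod 7): 204·t ≡ 2 − 42 = -40 (mod 7).
    Reduce coefficients mod 7: 1·t ≡ 2 (mod 7).
    So t ≡ 2 (mod 7).
    Then x = 42 + 204·2 = 450, valid modulo lcm(204, 7) = 1428: x ≡ 450 (mod 1428).
Verify against each original: 450 mod 3 = 0, 450 mod 4 = 2, 450 mod 17 = 8, 450 mod 7 = 2.

x ≡ 450 (mod 1428).


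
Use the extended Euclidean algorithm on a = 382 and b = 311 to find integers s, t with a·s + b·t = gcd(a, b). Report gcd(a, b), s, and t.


Euclidean algorithm on (382, 311) — divide until remainder is 0:
  382 = 1 · 311 + 71
  311 = 4 · 71 + 27
  71 = 2 · 27 + 17
  27 = 1 · 17 + 10
  17 = 1 · 10 + 7
  10 = 1 · 7 + 3
  7 = 2 · 3 + 1
  3 = 3 · 1 + 0
gcd(382, 311) = 1.
Track Bezout coefficients alongside the remainders: start with r₀ = 382 = a·1 + b·0 (s = 1, t = 0) and r₁ = 311 = a·0 + b·1 (s = 0, t = 1); each new remainder r_{k+1} = r_{k-1} − q_k·r_k inherits s_{k+1} = s_{k-1} − q_k·s_k, t_{k+1} = t_{k-1} − q_k·t_k, so r_k = a·s_k + b·t_k at every step:
  q = 1: r = 71, s = 1 − 1·0 = 1, t = 0 − 1·1 = -1  (check: 382·1 + 311·(-1) = 71)
  q = 4: r = 27, s = 0 − 4·1 = -4, t = 1 − 4·(-1) = 5  (check: 382·(-4) + 311·5 = 27)
  q = 2: r = 17, s = 1 − 2·(-4) = 9, t = -1 − 2·5 = -11  (check: 382·9 + 311·(-11) = 17)
  q = 1: r = 10, s = -4 − 1·9 = -13, t = 5 − 1·(-11) = 16  (check: 382·(-13) + 311·16 = 10)
  q = 1: r = 7, s = 9 − 1·(-13) = 22, t = -11 − 1·16 = -27  (check: 382·22 + 311·(-27) = 7)
  q = 1: r = 3, s = -13 − 1·22 = -35, t = 16 − 1·(-27) = 43  (check: 382·(-35) + 311·43 = 3)
  q = 2: r = 1, s = 22 − 2·(-35) = 92, t = -27 − 2·43 = -113  (check: 382·92 + 311·(-113) = 1)
The row with r = 1 (the gcd) gives the Bezout coefficients s = 92, t = -113.
Result: 382 · (92) + 311 · (-113) = 1.

gcd(382, 311) = 1; s = 92, t = -113 (check: 382·92 + 311·(-113) = 1).
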